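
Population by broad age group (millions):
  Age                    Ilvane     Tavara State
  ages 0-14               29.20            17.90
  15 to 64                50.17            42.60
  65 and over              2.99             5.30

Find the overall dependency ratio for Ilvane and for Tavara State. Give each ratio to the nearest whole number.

Ilvane: (29.20 + 2.99) / 50.17 × 100 = 32.19 / 50.17 × 100 = 64
Tavara State: (17.90 + 5.30) / 42.60 × 100 = 23.20 / 42.60 × 100 = 54

Ilvane: 64
Tavara State: 54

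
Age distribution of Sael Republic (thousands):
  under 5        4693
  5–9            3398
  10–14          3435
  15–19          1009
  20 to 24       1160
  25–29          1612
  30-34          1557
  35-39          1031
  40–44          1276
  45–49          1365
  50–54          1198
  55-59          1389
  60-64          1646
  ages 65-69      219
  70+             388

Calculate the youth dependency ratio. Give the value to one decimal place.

0–14: 4693 + 3398 + 3435 = 11526
15–64: 1009 + 1160 + 1612 + 1557 + 1031 + 1276 + 1365 + 1198 + 1389 + 1646 = 13243
65+: 219 + 388 = 607
Youth dependency ratio = 11526 / 13243 × 100 = 87.0

Youth dependency ratio: 87.0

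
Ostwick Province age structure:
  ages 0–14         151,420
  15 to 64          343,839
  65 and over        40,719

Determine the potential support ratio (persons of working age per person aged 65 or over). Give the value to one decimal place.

Potential support ratio = 343,839 / 40,719 = 8.4

Potential support ratio: 8.4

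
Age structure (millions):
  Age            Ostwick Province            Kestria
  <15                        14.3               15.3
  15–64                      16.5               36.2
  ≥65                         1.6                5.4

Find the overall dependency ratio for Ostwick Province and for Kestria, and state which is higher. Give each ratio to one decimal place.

Ostwick Province: 96.4
Kestria: 57.2
Higher: Ostwick Province

Ostwick Province: (14.3 + 1.6) / 16.5 × 100 = 15.9 / 16.5 × 100 = 96.4
Kestria: (15.3 + 5.4) / 36.2 × 100 = 20.7 / 36.2 × 100 = 57.2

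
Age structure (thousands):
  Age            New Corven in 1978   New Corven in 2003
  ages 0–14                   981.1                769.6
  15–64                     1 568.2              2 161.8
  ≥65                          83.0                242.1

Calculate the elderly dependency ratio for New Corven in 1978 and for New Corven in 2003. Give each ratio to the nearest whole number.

New Corven in 1978: 83.0 / 1 568.2 × 100 = 5
New Corven in 2003: 242.1 / 2 161.8 × 100 = 11

New Corven in 1978: 5
New Corven in 2003: 11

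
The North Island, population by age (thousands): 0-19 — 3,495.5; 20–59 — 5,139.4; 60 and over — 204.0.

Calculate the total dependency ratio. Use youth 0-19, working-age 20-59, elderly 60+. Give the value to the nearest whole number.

Total dependency ratio: 72

Total dependency ratio = (3,495.5 + 204.0) / 5,139.4 × 100 = 3,699.5 / 5,139.4 × 100 = 72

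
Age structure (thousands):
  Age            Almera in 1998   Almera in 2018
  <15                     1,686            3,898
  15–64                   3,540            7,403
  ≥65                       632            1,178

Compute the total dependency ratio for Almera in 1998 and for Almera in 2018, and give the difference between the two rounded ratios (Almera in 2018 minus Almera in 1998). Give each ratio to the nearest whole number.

Almera in 1998: 65
Almera in 2018: 69
Difference: +4

Almera in 1998: (1,686 + 632) / 3,540 × 100 = 2,318 / 3,540 × 100 = 65
Almera in 2018: (3,898 + 1,178) / 7,403 × 100 = 5,076 / 7,403 × 100 = 69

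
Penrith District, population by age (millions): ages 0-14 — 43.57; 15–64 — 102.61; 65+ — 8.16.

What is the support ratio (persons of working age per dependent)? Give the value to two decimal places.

Support ratio: 1.98

Support ratio = 102.61 / (43.57 + 8.16) = 102.61 / 51.73 = 1.98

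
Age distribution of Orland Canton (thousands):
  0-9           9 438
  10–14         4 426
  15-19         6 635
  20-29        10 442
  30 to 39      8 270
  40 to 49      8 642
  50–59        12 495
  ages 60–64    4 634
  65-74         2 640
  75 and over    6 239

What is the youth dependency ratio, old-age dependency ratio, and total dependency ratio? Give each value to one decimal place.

0–14: 9 438 + 4 426 = 13 864
15–64: 6 635 + 10 442 + 8 270 + 8 642 + 12 495 + 4 634 = 51 118
65+: 2 640 + 6 239 = 8 879
Youth dependency ratio = 13 864 / 51 118 × 100 = 27.1
Old-age dependency ratio = 8 879 / 51 118 × 100 = 17.4
Total dependency ratio = (13 864 + 8 879) / 51 118 × 100 = 22 743 / 51 118 × 100 = 44.5

Youth dependency ratio: 27.1
Old-age dependency ratio: 17.4
Total dependency ratio: 44.5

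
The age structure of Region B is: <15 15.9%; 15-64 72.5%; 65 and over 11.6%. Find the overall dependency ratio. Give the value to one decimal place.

Total dependency ratio = (15.9 + 11.6) / 72.5 × 100 = 27.5 / 72.5 × 100 = 37.9

Total dependency ratio: 37.9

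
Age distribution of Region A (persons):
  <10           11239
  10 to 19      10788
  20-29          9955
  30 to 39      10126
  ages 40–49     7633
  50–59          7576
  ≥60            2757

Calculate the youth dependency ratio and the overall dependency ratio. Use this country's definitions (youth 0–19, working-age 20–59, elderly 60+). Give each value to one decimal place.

Youth dependency ratio: 62.4
Total dependency ratio: 70.2

0–19: 11239 + 10788 = 22027
20–59: 9955 + 10126 + 7633 + 7576 = 35290
60+: 2757
Youth dependency ratio = 22027 / 35290 × 100 = 62.4
Total dependency ratio = (22027 + 2757) / 35290 × 100 = 24784 / 35290 × 100 = 70.2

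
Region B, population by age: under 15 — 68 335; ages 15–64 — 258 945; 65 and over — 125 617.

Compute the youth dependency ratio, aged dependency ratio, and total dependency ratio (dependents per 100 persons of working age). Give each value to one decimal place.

Youth dependency ratio = 68 335 / 258 945 × 100 = 26.4
Old-age dependency ratio = 125 617 / 258 945 × 100 = 48.5
Total dependency ratio = (68 335 + 125 617) / 258 945 × 100 = 193 952 / 258 945 × 100 = 74.9

Youth dependency ratio: 26.4
Old-age dependency ratio: 48.5
Total dependency ratio: 74.9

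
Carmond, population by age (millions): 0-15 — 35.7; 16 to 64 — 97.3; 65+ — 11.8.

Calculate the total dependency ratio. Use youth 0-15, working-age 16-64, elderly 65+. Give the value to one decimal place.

Total dependency ratio: 48.8

Total dependency ratio = (35.7 + 11.8) / 97.3 × 100 = 47.5 / 97.3 × 100 = 48.8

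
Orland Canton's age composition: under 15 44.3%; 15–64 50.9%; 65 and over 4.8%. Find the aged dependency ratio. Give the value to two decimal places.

Old-age dependency ratio: 9.43

Old-age dependency ratio = 4.8 / 50.9 × 100 = 9.43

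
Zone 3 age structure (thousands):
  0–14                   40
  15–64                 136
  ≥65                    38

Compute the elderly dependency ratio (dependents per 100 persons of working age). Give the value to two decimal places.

Old-age dependency ratio: 27.94

Old-age dependency ratio = 38 / 136 × 100 = 27.94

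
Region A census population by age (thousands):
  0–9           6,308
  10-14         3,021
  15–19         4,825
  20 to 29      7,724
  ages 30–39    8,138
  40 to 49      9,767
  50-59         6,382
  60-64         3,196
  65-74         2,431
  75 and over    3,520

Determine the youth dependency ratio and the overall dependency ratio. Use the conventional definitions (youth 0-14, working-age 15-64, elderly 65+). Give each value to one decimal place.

Youth dependency ratio: 23.3
Total dependency ratio: 38.2

0–14: 6,308 + 3,021 = 9,329
15–64: 4,825 + 7,724 + 8,138 + 9,767 + 6,382 + 3,196 = 40,032
65+: 2,431 + 3,520 = 5,951
Youth dependency ratio = 9,329 / 40,032 × 100 = 23.3
Total dependency ratio = (9,329 + 5,951) / 40,032 × 100 = 15,280 / 40,032 × 100 = 38.2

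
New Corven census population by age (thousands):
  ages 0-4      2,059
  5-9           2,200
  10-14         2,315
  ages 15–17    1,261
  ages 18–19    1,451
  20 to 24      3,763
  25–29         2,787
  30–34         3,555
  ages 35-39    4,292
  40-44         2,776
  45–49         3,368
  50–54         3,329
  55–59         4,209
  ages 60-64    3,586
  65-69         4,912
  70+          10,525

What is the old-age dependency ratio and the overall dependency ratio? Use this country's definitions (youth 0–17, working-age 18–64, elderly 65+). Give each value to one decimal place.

0–17: 2,059 + 2,200 + 2,315 + 1,261 = 7,835
18–64: 1,451 + 3,763 + 2,787 + 3,555 + 4,292 + 2,776 + 3,368 + 3,329 + 4,209 + 3,586 = 33,116
65+: 4,912 + 10,525 = 15,437
Old-age dependency ratio = 15,437 / 33,116 × 100 = 46.6
Total dependency ratio = (7,835 + 15,437) / 33,116 × 100 = 23,272 / 33,116 × 100 = 70.3

Old-age dependency ratio: 46.6
Total dependency ratio: 70.3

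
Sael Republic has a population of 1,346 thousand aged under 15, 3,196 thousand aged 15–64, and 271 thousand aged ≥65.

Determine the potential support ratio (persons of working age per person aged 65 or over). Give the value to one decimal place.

Potential support ratio = 3,196 / 271 = 11.8

Potential support ratio: 11.8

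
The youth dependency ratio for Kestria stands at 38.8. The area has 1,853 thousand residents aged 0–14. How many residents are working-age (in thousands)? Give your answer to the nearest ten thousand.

Working-age: 4,780

Youth dependency ratio = youth / working-age × 100
38.8 = 1,853 / W × 100
⇒ 4,780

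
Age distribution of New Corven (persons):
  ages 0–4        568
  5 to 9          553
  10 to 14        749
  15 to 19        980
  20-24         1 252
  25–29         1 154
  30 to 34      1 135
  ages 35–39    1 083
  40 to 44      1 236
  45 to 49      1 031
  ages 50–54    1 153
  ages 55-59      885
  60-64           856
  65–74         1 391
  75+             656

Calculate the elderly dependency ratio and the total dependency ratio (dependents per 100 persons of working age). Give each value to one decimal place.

Old-age dependency ratio: 19.0
Total dependency ratio: 36.4

0–14: 568 + 553 + 749 = 1 870
15–64: 980 + 1 252 + 1 154 + 1 135 + 1 083 + 1 236 + 1 031 + 1 153 + 885 + 856 = 10 765
65+: 1 391 + 656 = 2 047
Old-age dependency ratio = 2 047 / 10 765 × 100 = 19.0
Total dependency ratio = (1 870 + 2 047) / 10 765 × 100 = 3 917 / 10 765 × 100 = 36.4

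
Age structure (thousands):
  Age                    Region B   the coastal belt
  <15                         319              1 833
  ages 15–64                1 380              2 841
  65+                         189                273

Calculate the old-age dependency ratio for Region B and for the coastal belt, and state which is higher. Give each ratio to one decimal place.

Region B: 13.7
the coastal belt: 9.6
Higher: Region B

Region B: 189 / 1 380 × 100 = 13.7
the coastal belt: 273 / 2 841 × 100 = 9.6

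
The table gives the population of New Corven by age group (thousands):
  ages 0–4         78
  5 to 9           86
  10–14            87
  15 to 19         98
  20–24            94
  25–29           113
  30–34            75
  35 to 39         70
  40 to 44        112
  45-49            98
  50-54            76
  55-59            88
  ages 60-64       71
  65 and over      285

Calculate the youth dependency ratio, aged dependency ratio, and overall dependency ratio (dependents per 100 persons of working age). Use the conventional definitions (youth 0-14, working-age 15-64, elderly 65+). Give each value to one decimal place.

Youth dependency ratio: 28.0
Old-age dependency ratio: 31.8
Total dependency ratio: 59.9

0–14: 78 + 86 + 87 = 251
15–64: 98 + 94 + 113 + 75 + 70 + 112 + 98 + 76 + 88 + 71 = 895
65+: 285
Youth dependency ratio = 251 / 895 × 100 = 28.0
Old-age dependency ratio = 285 / 895 × 100 = 31.8
Total dependency ratio = (251 + 285) / 895 × 100 = 536 / 895 × 100 = 59.9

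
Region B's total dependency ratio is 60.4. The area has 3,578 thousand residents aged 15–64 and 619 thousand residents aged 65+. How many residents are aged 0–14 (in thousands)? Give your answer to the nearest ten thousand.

Total dependency ratio = (youth + elderly) / working-age × 100
60.4 = (Y + 619) / 3,578 × 100
⇒ 1,540

Aged 0–14: 1,540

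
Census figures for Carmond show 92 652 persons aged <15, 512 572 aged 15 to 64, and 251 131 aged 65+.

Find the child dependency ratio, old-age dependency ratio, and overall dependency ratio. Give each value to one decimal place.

Youth dependency ratio: 18.1
Old-age dependency ratio: 49.0
Total dependency ratio: 67.1

Youth dependency ratio = 92 652 / 512 572 × 100 = 18.1
Old-age dependency ratio = 251 131 / 512 572 × 100 = 49.0
Total dependency ratio = (92 652 + 251 131) / 512 572 × 100 = 343 783 / 512 572 × 100 = 67.1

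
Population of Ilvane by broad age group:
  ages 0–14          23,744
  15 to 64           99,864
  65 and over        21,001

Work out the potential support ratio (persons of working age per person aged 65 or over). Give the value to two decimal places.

Potential support ratio = 99,864 / 21,001 = 4.76

Potential support ratio: 4.76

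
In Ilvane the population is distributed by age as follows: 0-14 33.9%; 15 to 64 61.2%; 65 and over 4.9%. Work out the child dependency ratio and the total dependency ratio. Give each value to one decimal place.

Youth dependency ratio = 33.9 / 61.2 × 100 = 55.4
Total dependency ratio = (33.9 + 4.9) / 61.2 × 100 = 38.8 / 61.2 × 100 = 63.4

Youth dependency ratio: 55.4
Total dependency ratio: 63.4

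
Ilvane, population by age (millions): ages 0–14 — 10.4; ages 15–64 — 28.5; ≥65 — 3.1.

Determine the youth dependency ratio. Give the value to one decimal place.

Youth dependency ratio = 10.4 / 28.5 × 100 = 36.5

Youth dependency ratio: 36.5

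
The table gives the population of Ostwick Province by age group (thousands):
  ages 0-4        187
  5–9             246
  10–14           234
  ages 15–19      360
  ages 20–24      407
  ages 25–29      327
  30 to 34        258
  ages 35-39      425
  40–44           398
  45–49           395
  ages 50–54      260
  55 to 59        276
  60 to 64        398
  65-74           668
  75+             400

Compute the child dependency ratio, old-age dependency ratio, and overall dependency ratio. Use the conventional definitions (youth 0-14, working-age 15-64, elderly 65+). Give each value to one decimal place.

0–14: 187 + 246 + 234 = 667
15–64: 360 + 407 + 327 + 258 + 425 + 398 + 395 + 260 + 276 + 398 = 3,504
65+: 668 + 400 = 1,068
Youth dependency ratio = 667 / 3,504 × 100 = 19.0
Old-age dependency ratio = 1,068 / 3,504 × 100 = 30.5
Total dependency ratio = (667 + 1,068) / 3,504 × 100 = 1,735 / 3,504 × 100 = 49.5

Youth dependency ratio: 19.0
Old-age dependency ratio: 30.5
Total dependency ratio: 49.5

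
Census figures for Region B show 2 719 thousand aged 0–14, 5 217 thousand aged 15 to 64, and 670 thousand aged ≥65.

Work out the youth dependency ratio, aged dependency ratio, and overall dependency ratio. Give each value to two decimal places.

Youth dependency ratio: 52.12
Old-age dependency ratio: 12.84
Total dependency ratio: 64.96

Youth dependency ratio = 2 719 / 5 217 × 100 = 52.12
Old-age dependency ratio = 670 / 5 217 × 100 = 12.84
Total dependency ratio = (2 719 + 670) / 5 217 × 100 = 3 389 / 5 217 × 100 = 64.96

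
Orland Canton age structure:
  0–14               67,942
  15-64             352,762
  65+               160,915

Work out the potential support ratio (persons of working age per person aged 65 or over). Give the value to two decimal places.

Potential support ratio = 352,762 / 160,915 = 2.19

Potential support ratio: 2.19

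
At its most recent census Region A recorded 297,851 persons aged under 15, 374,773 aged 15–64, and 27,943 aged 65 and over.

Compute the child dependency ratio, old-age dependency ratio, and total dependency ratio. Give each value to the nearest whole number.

Youth dependency ratio = 297,851 / 374,773 × 100 = 79
Old-age dependency ratio = 27,943 / 374,773 × 100 = 7
Total dependency ratio = (297,851 + 27,943) / 374,773 × 100 = 325,794 / 374,773 × 100 = 87

Youth dependency ratio: 79
Old-age dependency ratio: 7
Total dependency ratio: 87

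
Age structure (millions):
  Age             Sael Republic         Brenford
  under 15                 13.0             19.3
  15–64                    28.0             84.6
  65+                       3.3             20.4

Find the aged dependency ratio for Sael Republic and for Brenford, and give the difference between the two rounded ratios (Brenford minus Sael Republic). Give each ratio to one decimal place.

Sael Republic: 3.3 / 28.0 × 100 = 11.8
Brenford: 20.4 / 84.6 × 100 = 24.1

Sael Republic: 11.8
Brenford: 24.1
Difference: +12.3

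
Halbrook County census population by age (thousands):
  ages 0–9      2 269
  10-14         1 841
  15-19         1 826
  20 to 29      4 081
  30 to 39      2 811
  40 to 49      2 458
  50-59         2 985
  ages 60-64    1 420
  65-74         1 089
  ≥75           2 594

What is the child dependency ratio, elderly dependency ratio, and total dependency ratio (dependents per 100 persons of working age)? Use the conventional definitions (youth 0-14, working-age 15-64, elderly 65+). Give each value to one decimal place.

0–14: 2 269 + 1 841 = 4 110
15–64: 1 826 + 4 081 + 2 811 + 2 458 + 2 985 + 1 420 = 15 581
65+: 1 089 + 2 594 = 3 683
Youth dependency ratio = 4 110 / 15 581 × 100 = 26.4
Old-age dependency ratio = 3 683 / 15 581 × 100 = 23.6
Total dependency ratio = (4 110 + 3 683) / 15 581 × 100 = 7 793 / 15 581 × 100 = 50.0

Youth dependency ratio: 26.4
Old-age dependency ratio: 23.6
Total dependency ratio: 50.0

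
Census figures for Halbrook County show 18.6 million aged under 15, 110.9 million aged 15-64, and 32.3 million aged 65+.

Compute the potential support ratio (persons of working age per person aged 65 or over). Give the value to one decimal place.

Potential support ratio: 3.4

Potential support ratio = 110.9 / 32.3 = 3.4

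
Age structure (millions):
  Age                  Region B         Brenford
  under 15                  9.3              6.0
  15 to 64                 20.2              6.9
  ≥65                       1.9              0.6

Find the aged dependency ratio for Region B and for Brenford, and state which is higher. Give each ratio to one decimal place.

Region B: 9.4
Brenford: 8.7
Higher: Region B

Region B: 1.9 / 20.2 × 100 = 9.4
Brenford: 0.6 / 6.9 × 100 = 8.7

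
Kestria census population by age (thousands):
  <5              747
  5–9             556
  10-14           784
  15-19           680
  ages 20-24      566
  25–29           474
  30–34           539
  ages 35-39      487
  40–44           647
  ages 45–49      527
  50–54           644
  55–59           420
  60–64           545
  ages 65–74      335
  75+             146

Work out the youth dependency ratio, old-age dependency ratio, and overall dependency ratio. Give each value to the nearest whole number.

0–14: 747 + 556 + 784 = 2,087
15–64: 680 + 566 + 474 + 539 + 487 + 647 + 527 + 644 + 420 + 545 = 5,529
65+: 335 + 146 = 481
Youth dependency ratio = 2,087 / 5,529 × 100 = 38
Old-age dependency ratio = 481 / 5,529 × 100 = 9
Total dependency ratio = (2,087 + 481) / 5,529 × 100 = 2,568 / 5,529 × 100 = 46

Youth dependency ratio: 38
Old-age dependency ratio: 9
Total dependency ratio: 46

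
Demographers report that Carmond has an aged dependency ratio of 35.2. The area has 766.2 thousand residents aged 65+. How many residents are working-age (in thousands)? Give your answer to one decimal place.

Working-age: 2,176.7

Old-age dependency ratio = elderly / working-age × 100
35.2 = 766.2 / W × 100
⇒ 2,176.7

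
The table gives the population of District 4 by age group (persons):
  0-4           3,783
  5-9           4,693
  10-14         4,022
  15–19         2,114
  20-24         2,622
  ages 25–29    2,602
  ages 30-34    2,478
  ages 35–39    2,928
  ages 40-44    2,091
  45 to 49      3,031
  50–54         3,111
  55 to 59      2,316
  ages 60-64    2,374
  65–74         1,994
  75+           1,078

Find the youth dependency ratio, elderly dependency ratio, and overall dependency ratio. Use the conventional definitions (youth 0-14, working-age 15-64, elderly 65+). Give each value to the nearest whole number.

0–14: 3,783 + 4,693 + 4,022 = 12,498
15–64: 2,114 + 2,622 + 2,602 + 2,478 + 2,928 + 2,091 + 3,031 + 3,111 + 2,316 + 2,374 = 25,667
65+: 1,994 + 1,078 = 3,072
Youth dependency ratio = 12,498 / 25,667 × 100 = 49
Old-age dependency ratio = 3,072 / 25,667 × 100 = 12
Total dependency ratio = (12,498 + 3,072) / 25,667 × 100 = 15,570 / 25,667 × 100 = 61

Youth dependency ratio: 49
Old-age dependency ratio: 12
Total dependency ratio: 61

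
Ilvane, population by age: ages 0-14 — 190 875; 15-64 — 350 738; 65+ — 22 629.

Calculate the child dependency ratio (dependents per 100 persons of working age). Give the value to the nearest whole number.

Youth dependency ratio = 190 875 / 350 738 × 100 = 54

Youth dependency ratio: 54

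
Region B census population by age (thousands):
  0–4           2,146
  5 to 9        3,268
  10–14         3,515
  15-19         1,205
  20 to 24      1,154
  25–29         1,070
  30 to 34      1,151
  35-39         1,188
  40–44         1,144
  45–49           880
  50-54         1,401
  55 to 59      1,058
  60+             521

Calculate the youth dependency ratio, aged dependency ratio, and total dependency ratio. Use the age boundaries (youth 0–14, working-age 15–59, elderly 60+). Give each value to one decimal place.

Youth dependency ratio: 87.1
Old-age dependency ratio: 5.1
Total dependency ratio: 92.2

0–14: 2,146 + 3,268 + 3,515 = 8,929
15–59: 1,205 + 1,154 + 1,070 + 1,151 + 1,188 + 1,144 + 880 + 1,401 + 1,058 = 10,251
60+: 521
Youth dependency ratio = 8,929 / 10,251 × 100 = 87.1
Old-age dependency ratio = 521 / 10,251 × 100 = 5.1
Total dependency ratio = (8,929 + 521) / 10,251 × 100 = 9,450 / 10,251 × 100 = 92.2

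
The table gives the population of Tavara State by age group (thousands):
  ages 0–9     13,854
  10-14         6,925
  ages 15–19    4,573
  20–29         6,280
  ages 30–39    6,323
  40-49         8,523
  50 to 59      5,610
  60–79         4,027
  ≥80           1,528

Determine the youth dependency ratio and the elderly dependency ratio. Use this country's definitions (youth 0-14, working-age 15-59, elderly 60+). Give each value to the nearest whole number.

Youth dependency ratio: 66
Old-age dependency ratio: 18

0–14: 13,854 + 6,925 = 20,779
15–59: 4,573 + 6,280 + 6,323 + 8,523 + 5,610 = 31,309
60+: 4,027 + 1,528 = 5,555
Youth dependency ratio = 20,779 / 31,309 × 100 = 66
Old-age dependency ratio = 5,555 / 31,309 × 100 = 18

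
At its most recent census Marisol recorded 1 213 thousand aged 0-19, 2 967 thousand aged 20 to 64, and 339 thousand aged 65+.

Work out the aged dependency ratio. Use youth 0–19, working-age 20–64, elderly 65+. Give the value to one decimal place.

Old-age dependency ratio = 339 / 2 967 × 100 = 11.4

Old-age dependency ratio: 11.4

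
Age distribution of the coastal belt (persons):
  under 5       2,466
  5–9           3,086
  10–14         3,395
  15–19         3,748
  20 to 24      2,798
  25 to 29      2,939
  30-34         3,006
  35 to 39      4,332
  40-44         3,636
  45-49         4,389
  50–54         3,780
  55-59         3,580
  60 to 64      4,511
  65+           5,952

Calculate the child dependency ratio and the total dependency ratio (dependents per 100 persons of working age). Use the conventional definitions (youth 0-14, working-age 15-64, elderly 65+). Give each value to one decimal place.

Youth dependency ratio: 24.4
Total dependency ratio: 40.6

0–14: 2,466 + 3,086 + 3,395 = 8,947
15–64: 3,748 + 2,798 + 2,939 + 3,006 + 4,332 + 3,636 + 4,389 + 3,780 + 3,580 + 4,511 = 36,719
65+: 5,952
Youth dependency ratio = 8,947 / 36,719 × 100 = 24.4
Total dependency ratio = (8,947 + 5,952) / 36,719 × 100 = 14,899 / 36,719 × 100 = 40.6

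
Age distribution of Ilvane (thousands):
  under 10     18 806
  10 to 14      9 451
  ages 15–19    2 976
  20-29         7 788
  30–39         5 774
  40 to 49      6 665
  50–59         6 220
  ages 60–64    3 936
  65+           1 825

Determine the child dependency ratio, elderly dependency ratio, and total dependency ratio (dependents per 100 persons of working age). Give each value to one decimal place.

Youth dependency ratio: 84.7
Old-age dependency ratio: 5.5
Total dependency ratio: 90.2

0–14: 18 806 + 9 451 = 28 257
15–64: 2 976 + 7 788 + 5 774 + 6 665 + 6 220 + 3 936 = 33 359
65+: 1 825
Youth dependency ratio = 28 257 / 33 359 × 100 = 84.7
Old-age dependency ratio = 1 825 / 33 359 × 100 = 5.5
Total dependency ratio = (28 257 + 1 825) / 33 359 × 100 = 30 082 / 33 359 × 100 = 90.2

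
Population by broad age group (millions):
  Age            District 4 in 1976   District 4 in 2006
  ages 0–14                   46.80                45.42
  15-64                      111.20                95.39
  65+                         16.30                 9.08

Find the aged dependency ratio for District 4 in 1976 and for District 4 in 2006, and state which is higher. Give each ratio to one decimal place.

District 4 in 1976: 16.30 / 111.20 × 100 = 14.7
District 4 in 2006: 9.08 / 95.39 × 100 = 9.5

District 4 in 1976: 14.7
District 4 in 2006: 9.5
Higher: District 4 in 1976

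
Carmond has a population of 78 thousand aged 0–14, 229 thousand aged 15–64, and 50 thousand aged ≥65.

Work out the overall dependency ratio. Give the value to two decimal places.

Total dependency ratio: 55.90

Total dependency ratio = (78 + 50) / 229 × 100 = 128 / 229 × 100 = 55.90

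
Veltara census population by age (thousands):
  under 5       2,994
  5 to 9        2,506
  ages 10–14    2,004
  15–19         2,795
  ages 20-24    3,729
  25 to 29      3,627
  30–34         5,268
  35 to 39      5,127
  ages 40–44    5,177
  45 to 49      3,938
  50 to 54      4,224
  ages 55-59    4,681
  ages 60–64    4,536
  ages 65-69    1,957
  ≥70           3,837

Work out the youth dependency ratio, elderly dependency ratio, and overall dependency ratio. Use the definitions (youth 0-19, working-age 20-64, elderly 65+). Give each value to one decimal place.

Youth dependency ratio: 25.6
Old-age dependency ratio: 14.4
Total dependency ratio: 39.9

0–19: 2,994 + 2,506 + 2,004 + 2,795 = 10,299
20–64: 3,729 + 3,627 + 5,268 + 5,127 + 5,177 + 3,938 + 4,224 + 4,681 + 4,536 = 40,307
65+: 1,957 + 3,837 = 5,794
Youth dependency ratio = 10,299 / 40,307 × 100 = 25.6
Old-age dependency ratio = 5,794 / 40,307 × 100 = 14.4
Total dependency ratio = (10,299 + 5,794) / 40,307 × 100 = 16,093 / 40,307 × 100 = 39.9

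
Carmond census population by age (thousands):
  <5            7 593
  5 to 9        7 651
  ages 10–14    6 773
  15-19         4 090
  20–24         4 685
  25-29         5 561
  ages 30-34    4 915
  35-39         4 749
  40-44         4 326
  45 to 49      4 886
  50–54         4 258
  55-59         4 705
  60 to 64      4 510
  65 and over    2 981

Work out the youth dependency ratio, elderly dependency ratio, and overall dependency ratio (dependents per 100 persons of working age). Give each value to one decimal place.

0–14: 7 593 + 7 651 + 6 773 = 22 017
15–64: 4 090 + 4 685 + 5 561 + 4 915 + 4 749 + 4 326 + 4 886 + 4 258 + 4 705 + 4 510 = 46 685
65+: 2 981
Youth dependency ratio = 22 017 / 46 685 × 100 = 47.2
Old-age dependency ratio = 2 981 / 46 685 × 100 = 6.4
Total dependency ratio = (22 017 + 2 981) / 46 685 × 100 = 24 998 / 46 685 × 100 = 53.5

Youth dependency ratio: 47.2
Old-age dependency ratio: 6.4
Total dependency ratio: 53.5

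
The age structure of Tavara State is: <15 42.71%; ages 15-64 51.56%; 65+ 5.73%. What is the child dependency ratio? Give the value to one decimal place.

Youth dependency ratio = 42.71 / 51.56 × 100 = 82.8

Youth dependency ratio: 82.8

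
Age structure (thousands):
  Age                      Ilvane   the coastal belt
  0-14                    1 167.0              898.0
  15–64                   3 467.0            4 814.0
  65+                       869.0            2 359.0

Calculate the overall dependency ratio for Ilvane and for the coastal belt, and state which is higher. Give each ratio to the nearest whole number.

Ilvane: 59
the coastal belt: 68
Higher: the coastal belt

Ilvane: (1 167.0 + 869.0) / 3 467.0 × 100 = 2 036.0 / 3 467.0 × 100 = 59
the coastal belt: (898.0 + 2 359.0) / 4 814.0 × 100 = 3 257.0 / 4 814.0 × 100 = 68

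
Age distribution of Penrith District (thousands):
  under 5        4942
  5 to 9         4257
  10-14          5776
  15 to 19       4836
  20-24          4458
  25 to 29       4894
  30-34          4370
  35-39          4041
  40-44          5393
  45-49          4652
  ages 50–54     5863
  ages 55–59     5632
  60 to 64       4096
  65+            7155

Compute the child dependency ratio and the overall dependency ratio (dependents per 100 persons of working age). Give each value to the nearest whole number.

0–14: 4942 + 4257 + 5776 = 14975
15–64: 4836 + 4458 + 4894 + 4370 + 4041 + 5393 + 4652 + 5863 + 5632 + 4096 = 48235
65+: 7155
Youth dependency ratio = 14975 / 48235 × 100 = 31
Total dependency ratio = (14975 + 7155) / 48235 × 100 = 22130 / 48235 × 100 = 46

Youth dependency ratio: 31
Total dependency ratio: 46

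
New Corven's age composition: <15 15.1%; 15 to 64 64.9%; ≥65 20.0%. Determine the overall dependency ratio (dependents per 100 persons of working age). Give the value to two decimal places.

Total dependency ratio = (15.1 + 20.0) / 64.9 × 100 = 35.1 / 64.9 × 100 = 54.08

Total dependency ratio: 54.08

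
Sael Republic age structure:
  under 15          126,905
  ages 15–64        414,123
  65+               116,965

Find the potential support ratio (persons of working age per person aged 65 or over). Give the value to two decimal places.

Potential support ratio = 414,123 / 116,965 = 3.54

Potential support ratio: 3.54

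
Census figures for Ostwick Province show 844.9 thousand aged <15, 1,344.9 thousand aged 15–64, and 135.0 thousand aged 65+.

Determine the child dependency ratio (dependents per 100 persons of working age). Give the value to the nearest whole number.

Youth dependency ratio: 63

Youth dependency ratio = 844.9 / 1,344.9 × 100 = 63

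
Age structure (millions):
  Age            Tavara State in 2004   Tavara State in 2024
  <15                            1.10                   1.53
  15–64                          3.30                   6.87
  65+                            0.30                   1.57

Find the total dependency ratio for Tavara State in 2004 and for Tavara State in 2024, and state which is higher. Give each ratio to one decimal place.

Tavara State in 2004: (1.10 + 0.30) / 3.30 × 100 = 1.40 / 3.30 × 100 = 42.4
Tavara State in 2024: (1.53 + 1.57) / 6.87 × 100 = 3.10 / 6.87 × 100 = 45.1

Tavara State in 2004: 42.4
Tavara State in 2024: 45.1
Higher: Tavara State in 2024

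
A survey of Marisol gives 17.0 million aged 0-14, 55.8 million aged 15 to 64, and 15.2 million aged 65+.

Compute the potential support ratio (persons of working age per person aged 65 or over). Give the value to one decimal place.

Potential support ratio = 55.8 / 15.2 = 3.7

Potential support ratio: 3.7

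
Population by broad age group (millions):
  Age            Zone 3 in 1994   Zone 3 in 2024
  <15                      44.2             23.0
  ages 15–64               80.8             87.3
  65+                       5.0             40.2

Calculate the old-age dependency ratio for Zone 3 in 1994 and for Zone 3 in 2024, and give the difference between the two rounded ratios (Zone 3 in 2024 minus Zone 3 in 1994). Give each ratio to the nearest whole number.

Zone 3 in 1994: 5.0 / 80.8 × 100 = 6
Zone 3 in 2024: 40.2 / 87.3 × 100 = 46

Zone 3 in 1994: 6
Zone 3 in 2024: 46
Difference: +40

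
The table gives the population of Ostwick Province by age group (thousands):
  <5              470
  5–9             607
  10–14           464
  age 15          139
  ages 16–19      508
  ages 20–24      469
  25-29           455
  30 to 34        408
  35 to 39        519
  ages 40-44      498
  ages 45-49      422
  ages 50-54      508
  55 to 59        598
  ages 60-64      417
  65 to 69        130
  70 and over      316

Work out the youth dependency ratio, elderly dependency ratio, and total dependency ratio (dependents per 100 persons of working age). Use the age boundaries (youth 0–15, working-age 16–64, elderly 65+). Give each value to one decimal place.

0–15: 470 + 607 + 464 + 139 = 1680
16–64: 508 + 469 + 455 + 408 + 519 + 498 + 422 + 508 + 598 + 417 = 4802
65+: 130 + 316 = 446
Youth dependency ratio = 1680 / 4802 × 100 = 35.0
Old-age dependency ratio = 446 / 4802 × 100 = 9.3
Total dependency ratio = (1680 + 446) / 4802 × 100 = 2126 / 4802 × 100 = 44.3

Youth dependency ratio: 35.0
Old-age dependency ratio: 9.3
Total dependency ratio: 44.3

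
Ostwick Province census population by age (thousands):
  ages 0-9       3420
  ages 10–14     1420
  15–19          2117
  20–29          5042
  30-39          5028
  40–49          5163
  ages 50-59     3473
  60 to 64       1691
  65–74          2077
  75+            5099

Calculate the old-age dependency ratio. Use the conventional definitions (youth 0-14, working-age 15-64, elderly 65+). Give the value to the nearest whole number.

0–14: 3420 + 1420 = 4840
15–64: 2117 + 5042 + 5028 + 5163 + 3473 + 1691 = 22514
65+: 2077 + 5099 = 7176
Old-age dependency ratio = 7176 / 22514 × 100 = 32

Old-age dependency ratio: 32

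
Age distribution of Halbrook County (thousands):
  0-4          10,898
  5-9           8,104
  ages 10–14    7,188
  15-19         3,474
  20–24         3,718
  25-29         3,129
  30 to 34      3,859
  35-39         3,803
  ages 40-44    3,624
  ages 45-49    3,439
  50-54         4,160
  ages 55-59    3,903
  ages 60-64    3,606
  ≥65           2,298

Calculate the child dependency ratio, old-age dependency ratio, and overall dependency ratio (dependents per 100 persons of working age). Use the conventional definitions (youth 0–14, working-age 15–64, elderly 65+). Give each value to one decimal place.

0–14: 10,898 + 8,104 + 7,188 = 26,190
15–64: 3,474 + 3,718 + 3,129 + 3,859 + 3,803 + 3,624 + 3,439 + 4,160 + 3,903 + 3,606 = 36,715
65+: 2,298
Youth dependency ratio = 26,190 / 36,715 × 100 = 71.3
Old-age dependency ratio = 2,298 / 36,715 × 100 = 6.3
Total dependency ratio = (26,190 + 2,298) / 36,715 × 100 = 28,488 / 36,715 × 100 = 77.6

Youth dependency ratio: 71.3
Old-age dependency ratio: 6.3
Total dependency ratio: 77.6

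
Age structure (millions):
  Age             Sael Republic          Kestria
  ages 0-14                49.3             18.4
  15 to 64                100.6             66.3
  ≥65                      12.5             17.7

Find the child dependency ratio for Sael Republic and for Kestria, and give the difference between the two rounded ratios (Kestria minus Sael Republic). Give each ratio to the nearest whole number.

Sael Republic: 49.3 / 100.6 × 100 = 49
Kestria: 18.4 / 66.3 × 100 = 28

Sael Republic: 49
Kestria: 28
Difference: -21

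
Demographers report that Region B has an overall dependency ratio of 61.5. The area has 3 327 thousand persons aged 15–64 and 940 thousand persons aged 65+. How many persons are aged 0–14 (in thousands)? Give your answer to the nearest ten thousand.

Aged 0–14: 1 110

Total dependency ratio = (youth + elderly) / working-age × 100
61.5 = (Y + 940) / 3 327 × 100
⇒ 1 110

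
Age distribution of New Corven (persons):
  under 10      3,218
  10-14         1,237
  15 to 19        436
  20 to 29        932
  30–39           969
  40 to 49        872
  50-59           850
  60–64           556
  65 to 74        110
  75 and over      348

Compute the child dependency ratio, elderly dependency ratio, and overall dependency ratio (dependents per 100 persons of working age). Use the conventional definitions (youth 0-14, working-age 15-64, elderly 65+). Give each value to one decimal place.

0–14: 3,218 + 1,237 = 4,455
15–64: 436 + 932 + 969 + 872 + 850 + 556 = 4,615
65+: 110 + 348 = 458
Youth dependency ratio = 4,455 / 4,615 × 100 = 96.5
Old-age dependency ratio = 458 / 4,615 × 100 = 9.9
Total dependency ratio = (4,455 + 458) / 4,615 × 100 = 4,913 / 4,615 × 100 = 106.5

Youth dependency ratio: 96.5
Old-age dependency ratio: 9.9
Total dependency ratio: 106.5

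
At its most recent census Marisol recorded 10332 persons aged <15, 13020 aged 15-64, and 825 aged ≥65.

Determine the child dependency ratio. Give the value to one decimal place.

Youth dependency ratio = 10332 / 13020 × 100 = 79.4

Youth dependency ratio: 79.4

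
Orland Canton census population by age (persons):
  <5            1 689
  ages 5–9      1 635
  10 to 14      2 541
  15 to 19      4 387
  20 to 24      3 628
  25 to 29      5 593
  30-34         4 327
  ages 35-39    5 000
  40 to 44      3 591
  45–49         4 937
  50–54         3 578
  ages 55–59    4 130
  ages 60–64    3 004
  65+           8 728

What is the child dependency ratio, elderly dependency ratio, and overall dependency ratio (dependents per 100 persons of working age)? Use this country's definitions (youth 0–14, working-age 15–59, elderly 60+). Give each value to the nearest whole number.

0–14: 1 689 + 1 635 + 2 541 = 5 865
15–59: 4 387 + 3 628 + 5 593 + 4 327 + 5 000 + 3 591 + 4 937 + 3 578 + 4 130 = 39 171
60+: 3 004 + 8 728 = 11 732
Youth dependency ratio = 5 865 / 39 171 × 100 = 15
Old-age dependency ratio = 11 732 / 39 171 × 100 = 30
Total dependency ratio = (5 865 + 11 732) / 39 171 × 100 = 17 597 / 39 171 × 100 = 45

Youth dependency ratio: 15
Old-age dependency ratio: 30
Total dependency ratio: 45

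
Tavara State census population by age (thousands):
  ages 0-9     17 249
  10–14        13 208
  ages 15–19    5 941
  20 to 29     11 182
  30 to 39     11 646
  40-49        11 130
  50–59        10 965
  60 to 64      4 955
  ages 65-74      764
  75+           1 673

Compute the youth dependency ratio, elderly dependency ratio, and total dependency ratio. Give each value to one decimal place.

Youth dependency ratio: 54.6
Old-age dependency ratio: 4.4
Total dependency ratio: 58.9

0–14: 17 249 + 13 208 = 30 457
15–64: 5 941 + 11 182 + 11 646 + 11 130 + 10 965 + 4 955 = 55 819
65+: 764 + 1 673 = 2 437
Youth dependency ratio = 30 457 / 55 819 × 100 = 54.6
Old-age dependency ratio = 2 437 / 55 819 × 100 = 4.4
Total dependency ratio = (30 457 + 2 437) / 55 819 × 100 = 32 894 / 55 819 × 100 = 58.9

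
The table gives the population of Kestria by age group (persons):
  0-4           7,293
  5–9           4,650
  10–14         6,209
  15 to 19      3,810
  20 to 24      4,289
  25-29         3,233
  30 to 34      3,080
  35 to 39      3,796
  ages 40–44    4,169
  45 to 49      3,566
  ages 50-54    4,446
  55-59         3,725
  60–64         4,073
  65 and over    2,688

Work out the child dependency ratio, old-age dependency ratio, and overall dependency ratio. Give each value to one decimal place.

0–14: 7,293 + 4,650 + 6,209 = 18,152
15–64: 3,810 + 4,289 + 3,233 + 3,080 + 3,796 + 4,169 + 3,566 + 4,446 + 3,725 + 4,073 = 38,187
65+: 2,688
Youth dependency ratio = 18,152 / 38,187 × 100 = 47.5
Old-age dependency ratio = 2,688 / 38,187 × 100 = 7.0
Total dependency ratio = (18,152 + 2,688) / 38,187 × 100 = 20,840 / 38,187 × 100 = 54.6

Youth dependency ratio: 47.5
Old-age dependency ratio: 7.0
Total dependency ratio: 54.6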